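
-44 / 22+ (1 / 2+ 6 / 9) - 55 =-335 / 6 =-55.83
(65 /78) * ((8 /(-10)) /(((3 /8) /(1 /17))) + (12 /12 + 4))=1243 /306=4.06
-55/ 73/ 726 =-0.00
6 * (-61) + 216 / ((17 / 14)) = -3198 / 17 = -188.12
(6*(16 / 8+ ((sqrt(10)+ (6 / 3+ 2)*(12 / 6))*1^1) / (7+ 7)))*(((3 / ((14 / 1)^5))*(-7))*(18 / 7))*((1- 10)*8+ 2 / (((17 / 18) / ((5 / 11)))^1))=269001*sqrt(10) / 88001452+ 2421009 / 22000363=0.12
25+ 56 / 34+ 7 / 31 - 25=987 / 527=1.87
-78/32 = -39/16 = -2.44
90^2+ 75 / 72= 194425 / 24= 8101.04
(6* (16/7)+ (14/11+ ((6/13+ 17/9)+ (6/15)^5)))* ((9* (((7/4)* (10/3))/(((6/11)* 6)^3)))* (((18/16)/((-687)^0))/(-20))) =-59095360973/40435200000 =-1.46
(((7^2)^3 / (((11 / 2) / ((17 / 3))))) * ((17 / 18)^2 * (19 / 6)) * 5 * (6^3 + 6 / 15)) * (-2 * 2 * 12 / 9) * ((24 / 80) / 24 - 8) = 421836562188433 / 26730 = 15781390280.15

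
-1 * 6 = -6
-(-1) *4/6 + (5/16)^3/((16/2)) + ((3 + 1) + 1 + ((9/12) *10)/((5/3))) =999799/98304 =10.17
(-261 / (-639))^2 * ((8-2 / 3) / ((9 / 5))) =92510 / 136107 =0.68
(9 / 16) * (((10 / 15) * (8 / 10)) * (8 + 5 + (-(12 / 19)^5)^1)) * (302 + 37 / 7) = 41222351223 / 34665386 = 1189.15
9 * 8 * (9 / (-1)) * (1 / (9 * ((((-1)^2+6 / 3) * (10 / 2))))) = -24 / 5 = -4.80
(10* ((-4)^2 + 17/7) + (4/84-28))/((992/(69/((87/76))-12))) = 82075/10788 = 7.61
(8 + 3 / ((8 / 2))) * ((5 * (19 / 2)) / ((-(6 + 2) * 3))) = -3325 / 192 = -17.32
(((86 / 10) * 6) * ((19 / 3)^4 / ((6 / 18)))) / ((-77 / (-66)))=22415212 / 105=213478.21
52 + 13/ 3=169/ 3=56.33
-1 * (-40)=40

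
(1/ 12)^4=1/ 20736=0.00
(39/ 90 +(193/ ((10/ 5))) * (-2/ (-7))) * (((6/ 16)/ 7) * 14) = 5881/ 280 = 21.00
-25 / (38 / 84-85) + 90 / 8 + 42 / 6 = 263423 / 14204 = 18.55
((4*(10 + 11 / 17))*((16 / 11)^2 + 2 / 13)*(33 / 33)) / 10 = 15204 / 1573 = 9.67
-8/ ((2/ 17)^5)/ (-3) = 1419857/ 12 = 118321.42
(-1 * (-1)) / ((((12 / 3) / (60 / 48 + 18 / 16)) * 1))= 19 / 32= 0.59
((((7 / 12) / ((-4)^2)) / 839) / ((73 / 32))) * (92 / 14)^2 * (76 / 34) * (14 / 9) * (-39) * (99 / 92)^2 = -0.13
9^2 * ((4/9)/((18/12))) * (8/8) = 24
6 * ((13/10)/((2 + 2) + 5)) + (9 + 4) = 208/15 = 13.87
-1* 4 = -4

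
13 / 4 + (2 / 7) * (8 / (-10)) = 423 / 140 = 3.02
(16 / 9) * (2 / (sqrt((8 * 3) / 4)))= 16 * sqrt(6) / 27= 1.45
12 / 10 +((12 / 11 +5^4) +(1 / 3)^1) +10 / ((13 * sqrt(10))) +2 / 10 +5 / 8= sqrt(10) / 13 +829553 / 1320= 628.69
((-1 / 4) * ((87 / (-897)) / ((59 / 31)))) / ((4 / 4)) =899 / 70564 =0.01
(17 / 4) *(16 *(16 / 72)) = 136 / 9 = 15.11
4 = 4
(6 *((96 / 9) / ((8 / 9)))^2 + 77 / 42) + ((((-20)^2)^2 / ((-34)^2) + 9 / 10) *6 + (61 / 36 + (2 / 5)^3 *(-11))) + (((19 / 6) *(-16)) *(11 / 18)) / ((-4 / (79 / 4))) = 1809860236 / 975375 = 1855.55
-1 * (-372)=372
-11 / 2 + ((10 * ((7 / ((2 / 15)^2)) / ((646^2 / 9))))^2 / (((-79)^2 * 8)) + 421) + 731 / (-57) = 42015605642239997195 / 104341118429308416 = 402.68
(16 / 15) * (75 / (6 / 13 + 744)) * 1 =520 / 4839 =0.11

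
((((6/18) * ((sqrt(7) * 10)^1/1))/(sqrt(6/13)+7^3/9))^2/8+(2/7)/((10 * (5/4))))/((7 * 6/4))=24183434632583/8591015014473675- 6019650 * sqrt(78)/2337691160401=0.00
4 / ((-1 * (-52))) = 1 / 13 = 0.08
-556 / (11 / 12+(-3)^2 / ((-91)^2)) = -55250832 / 91199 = -605.83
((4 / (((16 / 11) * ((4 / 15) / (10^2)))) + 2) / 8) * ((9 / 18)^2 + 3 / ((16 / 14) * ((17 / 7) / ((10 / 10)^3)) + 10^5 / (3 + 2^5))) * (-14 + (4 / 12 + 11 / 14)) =-8740340277 / 20926976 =-417.66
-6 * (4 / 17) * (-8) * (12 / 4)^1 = 33.88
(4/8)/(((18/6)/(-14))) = -7/3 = -2.33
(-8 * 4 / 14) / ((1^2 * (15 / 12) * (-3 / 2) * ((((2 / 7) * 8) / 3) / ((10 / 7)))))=16 / 7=2.29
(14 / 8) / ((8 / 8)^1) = 7 / 4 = 1.75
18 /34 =9 /17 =0.53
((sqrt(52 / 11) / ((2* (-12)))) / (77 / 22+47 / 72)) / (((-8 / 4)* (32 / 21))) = 63* sqrt(143) / 105248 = 0.01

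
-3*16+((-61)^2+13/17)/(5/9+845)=-564033/12937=-43.60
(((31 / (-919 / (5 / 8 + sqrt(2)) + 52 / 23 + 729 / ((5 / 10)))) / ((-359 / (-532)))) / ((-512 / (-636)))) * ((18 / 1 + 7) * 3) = 23902476833025 * sqrt(2) / 25917129602194 + 2434032515610675 / 829348147270208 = 4.24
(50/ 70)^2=25/ 49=0.51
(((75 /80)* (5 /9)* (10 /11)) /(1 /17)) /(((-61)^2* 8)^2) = 0.00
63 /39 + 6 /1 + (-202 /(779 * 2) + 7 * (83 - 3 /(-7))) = 591.49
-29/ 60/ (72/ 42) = -203/ 720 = -0.28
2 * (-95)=-190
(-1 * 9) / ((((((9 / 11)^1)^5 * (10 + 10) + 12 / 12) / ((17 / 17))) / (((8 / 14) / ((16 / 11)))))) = -15944049 / 37576868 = -0.42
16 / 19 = 0.84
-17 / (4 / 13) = -221 / 4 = -55.25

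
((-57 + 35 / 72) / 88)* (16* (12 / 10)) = -4069 / 330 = -12.33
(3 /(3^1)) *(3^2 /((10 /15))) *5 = 135 /2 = 67.50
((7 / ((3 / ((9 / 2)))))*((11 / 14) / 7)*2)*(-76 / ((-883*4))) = 627 / 12362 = 0.05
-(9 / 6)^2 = -9 / 4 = -2.25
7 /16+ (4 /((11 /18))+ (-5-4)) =-355 /176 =-2.02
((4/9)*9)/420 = 1/105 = 0.01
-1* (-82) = 82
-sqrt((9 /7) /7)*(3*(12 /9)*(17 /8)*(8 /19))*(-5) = 1020 /133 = 7.67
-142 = -142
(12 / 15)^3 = 64 / 125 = 0.51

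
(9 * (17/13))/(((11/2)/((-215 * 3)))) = -197370/143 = -1380.21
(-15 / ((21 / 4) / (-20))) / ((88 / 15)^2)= 5625 / 3388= 1.66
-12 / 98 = -6 / 49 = -0.12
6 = 6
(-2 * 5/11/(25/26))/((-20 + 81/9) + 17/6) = 312/2695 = 0.12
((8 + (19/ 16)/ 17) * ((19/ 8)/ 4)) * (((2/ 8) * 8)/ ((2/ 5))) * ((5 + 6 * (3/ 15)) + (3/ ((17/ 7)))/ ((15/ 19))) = 6881325/ 36992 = 186.02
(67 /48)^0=1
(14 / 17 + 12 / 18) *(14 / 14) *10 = 14.90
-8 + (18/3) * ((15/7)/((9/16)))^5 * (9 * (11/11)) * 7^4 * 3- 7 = 6553599685/21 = 312076175.48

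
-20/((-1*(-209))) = -20/209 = -0.10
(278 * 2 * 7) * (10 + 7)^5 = 5526083444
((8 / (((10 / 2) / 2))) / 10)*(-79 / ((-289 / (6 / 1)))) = 3792 / 7225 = 0.52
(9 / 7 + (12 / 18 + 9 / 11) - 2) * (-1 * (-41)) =31.59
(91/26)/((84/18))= 3/4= 0.75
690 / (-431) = -690 / 431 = -1.60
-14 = -14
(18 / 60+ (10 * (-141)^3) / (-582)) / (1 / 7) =327044487 / 970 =337159.26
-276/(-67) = 276/67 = 4.12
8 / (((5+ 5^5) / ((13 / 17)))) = 52 / 26605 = 0.00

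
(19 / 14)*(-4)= -38 / 7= -5.43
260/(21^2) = 260/441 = 0.59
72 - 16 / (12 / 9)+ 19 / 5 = 319 / 5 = 63.80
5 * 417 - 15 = 2070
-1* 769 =-769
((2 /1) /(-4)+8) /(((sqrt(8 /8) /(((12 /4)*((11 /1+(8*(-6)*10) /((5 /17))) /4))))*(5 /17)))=-248013 /8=-31001.62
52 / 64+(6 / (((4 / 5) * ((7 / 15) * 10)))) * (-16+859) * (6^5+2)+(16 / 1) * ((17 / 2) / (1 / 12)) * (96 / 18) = 1181208659 / 112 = 10546505.88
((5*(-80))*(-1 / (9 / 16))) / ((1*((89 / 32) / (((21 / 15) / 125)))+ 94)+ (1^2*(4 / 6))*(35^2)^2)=1433600 / 2017530129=0.00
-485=-485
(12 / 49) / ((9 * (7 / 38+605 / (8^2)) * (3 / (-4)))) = -19456 / 5168079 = -0.00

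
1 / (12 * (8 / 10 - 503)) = -5 / 30132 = -0.00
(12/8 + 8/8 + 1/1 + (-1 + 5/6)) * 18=60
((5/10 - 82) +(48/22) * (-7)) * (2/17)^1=-2129/187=-11.39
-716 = -716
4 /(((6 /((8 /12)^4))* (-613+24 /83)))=-0.00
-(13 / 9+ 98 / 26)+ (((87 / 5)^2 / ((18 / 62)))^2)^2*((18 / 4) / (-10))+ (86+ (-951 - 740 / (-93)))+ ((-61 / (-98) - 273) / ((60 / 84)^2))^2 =-3770167109337591424502 / 7083984375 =-532209969666.62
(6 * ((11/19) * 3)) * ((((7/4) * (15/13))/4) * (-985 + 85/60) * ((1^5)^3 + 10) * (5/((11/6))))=-613460925/3952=-155227.97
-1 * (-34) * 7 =238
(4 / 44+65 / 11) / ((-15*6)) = -0.07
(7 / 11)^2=49 / 121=0.40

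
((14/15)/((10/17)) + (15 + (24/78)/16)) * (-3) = -64763/1300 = -49.82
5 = 5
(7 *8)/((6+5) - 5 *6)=-56/19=-2.95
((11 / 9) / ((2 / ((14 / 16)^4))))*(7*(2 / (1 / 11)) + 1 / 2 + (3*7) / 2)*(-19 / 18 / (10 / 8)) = -5519899 / 110592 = -49.91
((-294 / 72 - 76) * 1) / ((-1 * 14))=961 / 168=5.72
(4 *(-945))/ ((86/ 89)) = -168210/ 43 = -3911.86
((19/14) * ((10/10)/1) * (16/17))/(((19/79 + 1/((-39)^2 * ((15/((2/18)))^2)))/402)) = 66905756821800/31337719063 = 2134.99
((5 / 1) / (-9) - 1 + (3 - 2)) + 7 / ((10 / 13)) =769 / 90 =8.54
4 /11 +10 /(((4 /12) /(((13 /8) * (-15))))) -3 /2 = -32225 /44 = -732.39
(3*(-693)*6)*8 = -99792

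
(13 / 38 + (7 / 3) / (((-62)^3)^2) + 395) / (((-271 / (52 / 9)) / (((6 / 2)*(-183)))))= 1015012172652850333 / 219348309766512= 4627.40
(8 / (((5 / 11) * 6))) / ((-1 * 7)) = -44 / 105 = -0.42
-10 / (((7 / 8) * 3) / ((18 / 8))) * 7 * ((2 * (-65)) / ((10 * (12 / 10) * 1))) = 650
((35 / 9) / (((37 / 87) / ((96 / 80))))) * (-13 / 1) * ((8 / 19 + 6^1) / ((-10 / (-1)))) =-321958 / 3515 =-91.60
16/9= 1.78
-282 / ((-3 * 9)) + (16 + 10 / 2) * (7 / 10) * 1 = 2263 / 90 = 25.14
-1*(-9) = 9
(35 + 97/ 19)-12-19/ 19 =515/ 19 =27.11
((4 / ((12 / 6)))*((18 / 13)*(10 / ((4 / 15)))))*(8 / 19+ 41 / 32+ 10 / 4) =1724625 / 3952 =436.39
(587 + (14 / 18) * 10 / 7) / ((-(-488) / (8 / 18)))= 5293 / 9882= 0.54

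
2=2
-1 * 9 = -9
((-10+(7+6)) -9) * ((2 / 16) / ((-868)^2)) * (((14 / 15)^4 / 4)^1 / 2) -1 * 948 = -491955120049 / 518940000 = -948.00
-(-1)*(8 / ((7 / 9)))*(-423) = -30456 / 7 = -4350.86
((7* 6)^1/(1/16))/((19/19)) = 672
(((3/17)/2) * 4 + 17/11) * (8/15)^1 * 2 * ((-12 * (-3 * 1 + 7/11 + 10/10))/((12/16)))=90880/2057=44.18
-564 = -564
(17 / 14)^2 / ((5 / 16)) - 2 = 2.72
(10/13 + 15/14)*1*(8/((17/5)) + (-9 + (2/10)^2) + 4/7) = -601526/54145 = -11.11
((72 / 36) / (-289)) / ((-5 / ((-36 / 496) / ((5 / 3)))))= -0.00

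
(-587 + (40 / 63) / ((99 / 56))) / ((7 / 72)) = -597368 / 99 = -6034.02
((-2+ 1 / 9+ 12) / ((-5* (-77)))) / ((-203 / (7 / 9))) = -13 / 129195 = -0.00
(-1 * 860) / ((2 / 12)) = -5160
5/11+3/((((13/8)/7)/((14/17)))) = 26977/2431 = 11.10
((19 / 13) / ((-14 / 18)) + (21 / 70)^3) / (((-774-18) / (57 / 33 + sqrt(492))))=355813 / 88088000 + 18727 * sqrt(123) / 4004000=0.06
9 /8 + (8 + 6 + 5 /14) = 867 /56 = 15.48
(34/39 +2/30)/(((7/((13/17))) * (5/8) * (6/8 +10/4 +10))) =1952/157675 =0.01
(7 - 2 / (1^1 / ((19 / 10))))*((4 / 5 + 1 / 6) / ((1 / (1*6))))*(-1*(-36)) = 16704 / 25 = 668.16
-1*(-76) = 76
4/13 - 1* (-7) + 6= 173/13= 13.31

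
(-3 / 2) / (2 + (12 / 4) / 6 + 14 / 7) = -1 / 3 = -0.33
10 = 10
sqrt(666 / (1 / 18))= 18 *sqrt(37)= 109.49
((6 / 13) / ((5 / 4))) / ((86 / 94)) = 1128 / 2795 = 0.40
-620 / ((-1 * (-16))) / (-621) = 155 / 2484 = 0.06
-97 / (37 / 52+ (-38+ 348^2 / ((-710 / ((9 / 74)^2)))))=2451358780 / 1006105561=2.44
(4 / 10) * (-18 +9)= -18 / 5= -3.60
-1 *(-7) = 7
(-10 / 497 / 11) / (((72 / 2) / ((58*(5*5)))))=-3625 / 49203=-0.07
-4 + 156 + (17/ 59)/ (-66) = 591871/ 3894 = 152.00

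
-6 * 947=-5682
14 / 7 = 2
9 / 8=1.12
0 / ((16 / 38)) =0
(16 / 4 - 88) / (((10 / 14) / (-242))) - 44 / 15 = 426844 / 15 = 28456.27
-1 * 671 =-671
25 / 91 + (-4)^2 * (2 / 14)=233 / 91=2.56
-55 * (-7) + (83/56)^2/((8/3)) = 9679547/25088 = 385.82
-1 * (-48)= 48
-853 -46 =-899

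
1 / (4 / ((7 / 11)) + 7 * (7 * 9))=7 / 3131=0.00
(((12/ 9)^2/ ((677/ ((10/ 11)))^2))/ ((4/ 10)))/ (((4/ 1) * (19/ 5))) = 5000/ 9483285339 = 0.00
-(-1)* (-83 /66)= -83 /66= -1.26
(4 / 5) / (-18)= -2 / 45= -0.04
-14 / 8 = -7 / 4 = -1.75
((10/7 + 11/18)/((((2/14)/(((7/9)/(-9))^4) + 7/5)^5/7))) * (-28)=-0.00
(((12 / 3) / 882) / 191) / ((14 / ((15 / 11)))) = 0.00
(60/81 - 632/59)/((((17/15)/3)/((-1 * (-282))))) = -7443.15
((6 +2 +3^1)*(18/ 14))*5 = 495/ 7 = 70.71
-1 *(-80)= 80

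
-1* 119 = -119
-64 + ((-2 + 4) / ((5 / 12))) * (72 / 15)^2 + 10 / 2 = 6449 / 125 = 51.59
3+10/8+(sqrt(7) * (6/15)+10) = 2 * sqrt(7)/5+57/4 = 15.31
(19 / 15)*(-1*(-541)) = 10279 / 15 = 685.27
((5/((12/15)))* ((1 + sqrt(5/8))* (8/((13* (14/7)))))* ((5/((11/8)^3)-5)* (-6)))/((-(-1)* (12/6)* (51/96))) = 189000* sqrt(10)/22627 + 756000/22627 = 59.83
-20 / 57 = -0.35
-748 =-748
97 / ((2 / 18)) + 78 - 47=904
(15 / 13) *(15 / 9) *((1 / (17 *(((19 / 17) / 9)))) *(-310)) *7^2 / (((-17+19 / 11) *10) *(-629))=-179025 / 1242904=-0.14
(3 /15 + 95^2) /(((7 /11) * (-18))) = -27577 /35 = -787.91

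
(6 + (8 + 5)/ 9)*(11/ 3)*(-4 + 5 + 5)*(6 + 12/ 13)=14740/ 13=1133.85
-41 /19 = -2.16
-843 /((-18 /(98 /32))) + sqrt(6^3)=6 * sqrt(6) + 13769 /96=158.12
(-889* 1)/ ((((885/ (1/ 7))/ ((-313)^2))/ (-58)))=721639654/ 885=815412.04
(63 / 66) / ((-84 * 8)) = -1 / 704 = -0.00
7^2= 49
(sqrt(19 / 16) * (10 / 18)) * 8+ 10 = 14.84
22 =22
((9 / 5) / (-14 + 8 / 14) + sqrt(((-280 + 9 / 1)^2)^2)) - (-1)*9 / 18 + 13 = 17261776 / 235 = 73454.37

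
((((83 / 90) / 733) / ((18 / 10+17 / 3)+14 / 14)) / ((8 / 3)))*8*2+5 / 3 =465704 / 279273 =1.67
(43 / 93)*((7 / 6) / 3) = 301 / 1674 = 0.18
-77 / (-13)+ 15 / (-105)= 526 / 91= 5.78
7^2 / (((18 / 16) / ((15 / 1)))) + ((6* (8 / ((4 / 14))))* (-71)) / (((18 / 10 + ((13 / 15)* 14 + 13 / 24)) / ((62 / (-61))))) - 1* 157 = 47111437 / 35319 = 1333.88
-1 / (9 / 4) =-4 / 9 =-0.44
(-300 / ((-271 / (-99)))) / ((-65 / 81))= 481140 / 3523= 136.57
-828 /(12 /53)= -3657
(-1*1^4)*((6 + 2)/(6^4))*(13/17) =-0.00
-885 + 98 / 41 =-36187 / 41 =-882.61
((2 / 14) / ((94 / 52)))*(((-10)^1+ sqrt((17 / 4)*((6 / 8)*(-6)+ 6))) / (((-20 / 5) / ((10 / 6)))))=325 / 987-65*sqrt(102) / 7896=0.25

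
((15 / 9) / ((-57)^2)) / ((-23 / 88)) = -440 / 224181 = -0.00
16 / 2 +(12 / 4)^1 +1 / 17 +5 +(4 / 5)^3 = 35213 / 2125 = 16.57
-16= -16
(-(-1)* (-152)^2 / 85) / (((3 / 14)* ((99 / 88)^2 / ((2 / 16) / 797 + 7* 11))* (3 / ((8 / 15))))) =3387769462784 / 246930525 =13719.52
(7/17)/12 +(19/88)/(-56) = 7655/251328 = 0.03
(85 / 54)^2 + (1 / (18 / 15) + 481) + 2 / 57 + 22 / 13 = 350070157 / 720252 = 486.04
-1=-1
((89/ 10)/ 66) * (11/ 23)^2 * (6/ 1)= 0.19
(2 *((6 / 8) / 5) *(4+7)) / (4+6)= 33 / 100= 0.33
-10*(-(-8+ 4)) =-40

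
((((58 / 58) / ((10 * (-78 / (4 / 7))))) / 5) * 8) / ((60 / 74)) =-0.00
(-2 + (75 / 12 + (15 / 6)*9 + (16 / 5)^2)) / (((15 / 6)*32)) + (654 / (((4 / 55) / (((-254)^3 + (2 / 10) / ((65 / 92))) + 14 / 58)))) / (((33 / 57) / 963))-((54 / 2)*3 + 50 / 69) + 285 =-51009282329235243143513 / 208104000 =-245114377086626.13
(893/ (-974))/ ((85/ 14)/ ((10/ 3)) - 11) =12502/ 125159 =0.10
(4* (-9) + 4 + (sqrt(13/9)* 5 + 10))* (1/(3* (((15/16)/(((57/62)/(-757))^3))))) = 905388/64616394942815 - 13718* sqrt(13)/12923278988563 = 0.00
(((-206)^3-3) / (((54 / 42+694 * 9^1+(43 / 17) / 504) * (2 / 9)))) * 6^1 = -2022297440184 / 53526787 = -37781.04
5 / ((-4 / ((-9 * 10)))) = 225 / 2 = 112.50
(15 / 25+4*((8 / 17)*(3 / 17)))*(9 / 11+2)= 41757 / 15895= 2.63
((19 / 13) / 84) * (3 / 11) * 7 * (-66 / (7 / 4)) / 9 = -38 / 273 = -0.14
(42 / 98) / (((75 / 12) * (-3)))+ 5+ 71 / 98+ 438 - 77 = 898419 / 2450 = 366.70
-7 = -7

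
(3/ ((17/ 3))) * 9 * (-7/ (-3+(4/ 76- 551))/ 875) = 1539/ 22365625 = 0.00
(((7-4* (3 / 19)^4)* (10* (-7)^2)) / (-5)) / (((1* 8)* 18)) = -44684227 / 9383112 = -4.76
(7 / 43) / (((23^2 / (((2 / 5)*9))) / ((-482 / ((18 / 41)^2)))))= -2835847 / 1023615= -2.77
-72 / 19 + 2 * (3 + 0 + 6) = 270 / 19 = 14.21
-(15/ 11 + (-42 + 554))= -5647/ 11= -513.36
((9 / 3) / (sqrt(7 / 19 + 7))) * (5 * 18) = 27 * sqrt(665) / 7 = 99.47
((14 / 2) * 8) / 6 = 28 / 3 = 9.33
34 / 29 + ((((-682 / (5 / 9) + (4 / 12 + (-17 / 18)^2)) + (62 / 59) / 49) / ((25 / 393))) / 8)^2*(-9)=-16417157377099077976202141 / 314122599504000000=-52263534.69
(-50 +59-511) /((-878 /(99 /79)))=24849 /34681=0.72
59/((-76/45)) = -2655/76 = -34.93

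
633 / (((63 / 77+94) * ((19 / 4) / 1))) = 27852 / 19817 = 1.41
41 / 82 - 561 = -1121 / 2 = -560.50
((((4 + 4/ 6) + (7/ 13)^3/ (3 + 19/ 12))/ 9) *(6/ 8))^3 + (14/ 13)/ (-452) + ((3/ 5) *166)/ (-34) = -56762263685812376778161/ 19766196998412374367000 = -2.87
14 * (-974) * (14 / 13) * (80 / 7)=-2181760 / 13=-167827.69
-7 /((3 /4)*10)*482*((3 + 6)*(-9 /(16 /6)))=136647 /10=13664.70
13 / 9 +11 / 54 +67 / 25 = 5843 / 1350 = 4.33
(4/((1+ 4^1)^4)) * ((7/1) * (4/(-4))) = -28/625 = -0.04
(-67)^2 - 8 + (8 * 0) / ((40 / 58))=4481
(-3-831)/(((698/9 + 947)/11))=-82566/9221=-8.95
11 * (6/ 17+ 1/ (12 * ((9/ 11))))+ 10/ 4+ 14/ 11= 177229/ 20196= 8.78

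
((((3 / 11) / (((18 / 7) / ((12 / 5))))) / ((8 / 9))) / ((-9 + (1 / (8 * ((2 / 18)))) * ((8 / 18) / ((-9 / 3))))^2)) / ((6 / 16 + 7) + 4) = 0.00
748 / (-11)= -68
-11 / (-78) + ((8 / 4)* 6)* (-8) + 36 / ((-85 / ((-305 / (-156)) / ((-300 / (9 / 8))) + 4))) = -51740513 / 530400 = -97.55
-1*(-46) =46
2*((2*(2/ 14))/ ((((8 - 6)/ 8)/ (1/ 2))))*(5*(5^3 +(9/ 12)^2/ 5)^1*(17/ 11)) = 170153/ 154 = 1104.89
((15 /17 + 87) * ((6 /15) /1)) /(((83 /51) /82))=8856 /5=1771.20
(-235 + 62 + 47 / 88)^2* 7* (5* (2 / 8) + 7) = 1717744.29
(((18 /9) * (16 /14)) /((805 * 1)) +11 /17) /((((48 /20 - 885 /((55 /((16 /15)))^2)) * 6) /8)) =0.42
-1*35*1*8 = -280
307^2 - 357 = 93892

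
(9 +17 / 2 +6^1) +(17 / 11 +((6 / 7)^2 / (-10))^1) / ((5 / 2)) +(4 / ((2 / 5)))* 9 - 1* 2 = 3020793 / 26950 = 112.09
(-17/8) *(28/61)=-119/122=-0.98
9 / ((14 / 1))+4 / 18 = 109 / 126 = 0.87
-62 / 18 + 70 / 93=-751 / 279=-2.69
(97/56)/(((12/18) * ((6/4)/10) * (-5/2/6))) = -291/7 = -41.57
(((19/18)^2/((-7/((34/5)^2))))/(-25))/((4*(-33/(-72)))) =208658/1299375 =0.16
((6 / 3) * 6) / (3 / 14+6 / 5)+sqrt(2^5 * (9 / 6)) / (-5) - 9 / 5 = 1103 / 165 - 4 * sqrt(3) / 5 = 5.30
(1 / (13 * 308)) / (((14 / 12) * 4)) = 3 / 56056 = 0.00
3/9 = 1/3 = 0.33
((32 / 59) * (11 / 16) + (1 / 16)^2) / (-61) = -5691 / 921344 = -0.01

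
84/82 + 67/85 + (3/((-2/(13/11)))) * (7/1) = -812431/76670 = -10.60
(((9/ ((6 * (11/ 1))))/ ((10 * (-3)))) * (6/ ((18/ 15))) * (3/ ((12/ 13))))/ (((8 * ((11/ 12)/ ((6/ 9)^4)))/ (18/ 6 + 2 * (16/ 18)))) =-559/ 58806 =-0.01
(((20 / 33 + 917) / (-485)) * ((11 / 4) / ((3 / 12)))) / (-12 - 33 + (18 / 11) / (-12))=666182 / 1444815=0.46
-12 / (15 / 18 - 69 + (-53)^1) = 72 / 727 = 0.10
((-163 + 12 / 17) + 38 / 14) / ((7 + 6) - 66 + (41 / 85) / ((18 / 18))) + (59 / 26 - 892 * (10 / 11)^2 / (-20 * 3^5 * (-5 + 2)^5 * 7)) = 855855231083 / 161246757672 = 5.31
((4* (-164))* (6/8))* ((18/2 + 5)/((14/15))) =-7380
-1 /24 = -0.04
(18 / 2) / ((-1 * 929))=-9 / 929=-0.01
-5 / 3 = -1.67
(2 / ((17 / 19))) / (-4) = -0.56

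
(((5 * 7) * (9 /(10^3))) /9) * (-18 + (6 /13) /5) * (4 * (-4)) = 16296 /1625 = 10.03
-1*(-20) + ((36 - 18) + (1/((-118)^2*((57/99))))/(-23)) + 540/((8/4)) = 1874114671/6084788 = 308.00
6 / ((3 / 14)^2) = 392 / 3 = 130.67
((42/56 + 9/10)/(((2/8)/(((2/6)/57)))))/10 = 11/2850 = 0.00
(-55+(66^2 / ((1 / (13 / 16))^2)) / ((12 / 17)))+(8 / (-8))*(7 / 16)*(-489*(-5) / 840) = 1028493 / 256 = 4017.55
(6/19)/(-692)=-3/6574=-0.00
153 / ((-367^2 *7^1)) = -0.00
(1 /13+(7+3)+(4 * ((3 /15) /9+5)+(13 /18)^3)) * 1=30.54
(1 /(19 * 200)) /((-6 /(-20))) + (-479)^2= 261562741 /1140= 229441.00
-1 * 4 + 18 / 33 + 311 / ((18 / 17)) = 57473 / 198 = 290.27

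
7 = 7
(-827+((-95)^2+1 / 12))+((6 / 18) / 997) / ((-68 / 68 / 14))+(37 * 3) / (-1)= 96753809 / 11964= 8087.08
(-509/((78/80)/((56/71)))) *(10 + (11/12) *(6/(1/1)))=-17672480/2769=-6382.26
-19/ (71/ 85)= -1615/ 71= -22.75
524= 524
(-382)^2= 145924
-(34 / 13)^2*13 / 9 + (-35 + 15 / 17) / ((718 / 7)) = -7292578 / 714051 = -10.21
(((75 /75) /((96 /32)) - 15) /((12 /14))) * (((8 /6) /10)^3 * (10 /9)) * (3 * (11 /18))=-13552 /164025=-0.08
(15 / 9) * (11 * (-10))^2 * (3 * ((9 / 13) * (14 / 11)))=693000 / 13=53307.69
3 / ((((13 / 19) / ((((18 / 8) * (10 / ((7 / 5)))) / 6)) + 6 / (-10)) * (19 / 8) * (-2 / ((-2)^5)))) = -58.66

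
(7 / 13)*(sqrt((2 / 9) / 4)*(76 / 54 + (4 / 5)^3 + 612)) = 77.92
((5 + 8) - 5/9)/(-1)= -112/9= -12.44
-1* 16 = -16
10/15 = 2/3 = 0.67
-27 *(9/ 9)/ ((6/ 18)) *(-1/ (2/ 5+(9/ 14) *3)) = 5670/ 163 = 34.79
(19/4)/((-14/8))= -19/7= -2.71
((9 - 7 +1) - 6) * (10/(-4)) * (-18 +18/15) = -126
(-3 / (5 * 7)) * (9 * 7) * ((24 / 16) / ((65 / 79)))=-6399 / 650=-9.84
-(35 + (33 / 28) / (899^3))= -712041245053 / 20344035572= -35.00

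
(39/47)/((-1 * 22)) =-39/1034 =-0.04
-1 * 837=-837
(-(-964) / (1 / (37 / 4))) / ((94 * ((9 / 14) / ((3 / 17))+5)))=10.98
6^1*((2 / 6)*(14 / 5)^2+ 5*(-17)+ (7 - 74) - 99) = -37258 / 25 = -1490.32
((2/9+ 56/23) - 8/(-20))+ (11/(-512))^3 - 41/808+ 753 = 10607108071682987/14030450196480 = 756.01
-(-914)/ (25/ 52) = 47528/ 25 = 1901.12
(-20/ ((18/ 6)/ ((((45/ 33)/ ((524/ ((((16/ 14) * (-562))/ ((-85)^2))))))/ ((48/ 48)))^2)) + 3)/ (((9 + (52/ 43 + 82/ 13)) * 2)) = 71256213812388657/ 784625760735756170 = 0.09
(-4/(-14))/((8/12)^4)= 81/56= 1.45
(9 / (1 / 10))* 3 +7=277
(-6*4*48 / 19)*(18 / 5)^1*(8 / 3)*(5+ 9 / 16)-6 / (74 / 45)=-11393433 / 3515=-3241.37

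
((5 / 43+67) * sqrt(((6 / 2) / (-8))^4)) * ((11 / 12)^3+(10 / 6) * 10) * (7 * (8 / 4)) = 101451077 / 44032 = 2304.03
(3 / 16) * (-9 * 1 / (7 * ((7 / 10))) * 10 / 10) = -135 / 392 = -0.34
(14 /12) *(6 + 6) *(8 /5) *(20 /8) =56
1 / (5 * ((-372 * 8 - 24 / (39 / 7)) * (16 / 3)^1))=-39 / 3099520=-0.00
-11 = -11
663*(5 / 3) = 1105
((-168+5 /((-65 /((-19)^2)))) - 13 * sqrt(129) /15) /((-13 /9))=3 * sqrt(129) /5+22905 /169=142.35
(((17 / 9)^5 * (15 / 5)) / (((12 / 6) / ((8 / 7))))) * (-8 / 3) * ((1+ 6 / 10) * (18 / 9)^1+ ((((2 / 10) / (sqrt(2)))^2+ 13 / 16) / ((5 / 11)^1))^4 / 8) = -506.35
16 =16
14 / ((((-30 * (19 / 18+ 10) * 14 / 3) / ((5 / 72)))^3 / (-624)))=39 / 49427116928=0.00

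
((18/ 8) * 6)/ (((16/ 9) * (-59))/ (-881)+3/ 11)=2354913/ 68342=34.46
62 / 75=0.83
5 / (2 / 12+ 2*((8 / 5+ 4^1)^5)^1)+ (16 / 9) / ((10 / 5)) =1653064078 / 1858747869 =0.89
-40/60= -2/3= -0.67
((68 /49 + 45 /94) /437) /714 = 8597 /1437154908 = 0.00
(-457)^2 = 208849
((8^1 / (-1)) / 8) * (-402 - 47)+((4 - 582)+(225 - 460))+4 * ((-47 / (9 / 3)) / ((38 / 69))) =-9078 / 19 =-477.79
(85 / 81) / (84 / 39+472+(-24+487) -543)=1105 / 415044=0.00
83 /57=1.46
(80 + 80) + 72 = 232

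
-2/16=-1/8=-0.12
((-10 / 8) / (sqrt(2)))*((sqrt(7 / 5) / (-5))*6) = 3*sqrt(70) / 20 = 1.25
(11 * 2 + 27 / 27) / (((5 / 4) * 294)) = 46 / 735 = 0.06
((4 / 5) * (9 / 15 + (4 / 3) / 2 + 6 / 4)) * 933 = 51626 / 25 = 2065.04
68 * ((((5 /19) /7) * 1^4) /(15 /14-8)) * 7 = -4760 /1843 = -2.58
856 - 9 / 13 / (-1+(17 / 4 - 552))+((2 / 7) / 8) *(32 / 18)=1538951888 / 1797705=856.06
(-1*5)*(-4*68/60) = 68/3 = 22.67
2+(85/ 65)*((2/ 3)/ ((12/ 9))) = 69/ 26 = 2.65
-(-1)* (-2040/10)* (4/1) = -816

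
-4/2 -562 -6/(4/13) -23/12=-7025/12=-585.42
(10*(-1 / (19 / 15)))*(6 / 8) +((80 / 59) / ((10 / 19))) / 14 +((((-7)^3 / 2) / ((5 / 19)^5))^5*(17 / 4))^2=442815427837255017369923438977862965665788121356408077309606937252019144666996956675868035669967 / 11418887879699468612670898437500000000000000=38779207966871585268576180000000000000000000000000000.00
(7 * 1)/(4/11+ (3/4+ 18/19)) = 5852/1723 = 3.40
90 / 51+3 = 4.76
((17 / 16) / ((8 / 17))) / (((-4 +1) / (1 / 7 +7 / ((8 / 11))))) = -158083 / 21504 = -7.35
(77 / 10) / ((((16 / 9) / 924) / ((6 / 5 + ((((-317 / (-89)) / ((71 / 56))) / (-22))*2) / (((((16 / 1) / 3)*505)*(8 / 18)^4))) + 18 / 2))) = 40811.44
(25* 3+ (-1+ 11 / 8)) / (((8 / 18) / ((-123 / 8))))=-667521 / 256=-2607.50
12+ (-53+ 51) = 10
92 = 92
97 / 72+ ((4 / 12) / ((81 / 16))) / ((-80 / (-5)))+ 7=16235 / 1944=8.35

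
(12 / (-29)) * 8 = -96 / 29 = -3.31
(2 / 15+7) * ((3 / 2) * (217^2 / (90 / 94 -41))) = -236810581 / 18820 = -12582.92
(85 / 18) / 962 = 85 / 17316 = 0.00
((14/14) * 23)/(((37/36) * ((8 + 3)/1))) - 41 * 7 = -115981/407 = -284.97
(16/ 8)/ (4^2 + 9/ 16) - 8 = -2088/ 265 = -7.88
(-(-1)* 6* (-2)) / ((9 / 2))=-8 / 3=-2.67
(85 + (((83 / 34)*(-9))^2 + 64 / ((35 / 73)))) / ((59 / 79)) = 2241249513 / 2387140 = 938.88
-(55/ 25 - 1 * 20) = 89/ 5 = 17.80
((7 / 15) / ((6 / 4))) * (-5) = -14 / 9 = -1.56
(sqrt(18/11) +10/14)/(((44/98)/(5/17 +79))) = 23590/187 +99078 * sqrt(22)/2057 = 352.07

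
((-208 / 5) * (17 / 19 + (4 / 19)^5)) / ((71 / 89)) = -41031496272 / 879015145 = -46.68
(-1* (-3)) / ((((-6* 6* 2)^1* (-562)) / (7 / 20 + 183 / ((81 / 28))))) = 34349 / 7283520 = 0.00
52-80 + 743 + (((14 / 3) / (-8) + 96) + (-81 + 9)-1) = 8849 / 12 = 737.42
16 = 16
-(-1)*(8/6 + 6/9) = 2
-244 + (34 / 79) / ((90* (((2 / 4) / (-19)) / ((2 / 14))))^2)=-1912648826 / 7838775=-244.00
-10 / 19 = -0.53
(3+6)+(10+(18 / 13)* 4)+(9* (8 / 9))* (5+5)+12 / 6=1385 / 13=106.54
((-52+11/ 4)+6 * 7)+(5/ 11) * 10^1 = -2.70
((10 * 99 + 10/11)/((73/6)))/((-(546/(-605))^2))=-181348750/1813539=-100.00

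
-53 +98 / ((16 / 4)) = -57 / 2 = -28.50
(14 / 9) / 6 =7 / 27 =0.26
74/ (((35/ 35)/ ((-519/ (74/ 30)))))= -15570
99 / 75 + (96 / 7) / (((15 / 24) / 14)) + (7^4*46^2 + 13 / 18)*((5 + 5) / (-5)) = -10160724.92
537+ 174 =711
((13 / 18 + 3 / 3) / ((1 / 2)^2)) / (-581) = -0.01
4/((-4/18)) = -18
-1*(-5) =5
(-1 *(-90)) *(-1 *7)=-630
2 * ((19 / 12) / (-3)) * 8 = -76 / 9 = -8.44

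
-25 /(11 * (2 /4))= -50 /11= -4.55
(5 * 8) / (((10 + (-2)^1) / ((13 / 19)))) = 65 / 19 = 3.42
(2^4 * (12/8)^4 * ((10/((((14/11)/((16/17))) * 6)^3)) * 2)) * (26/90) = 4429568/5055477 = 0.88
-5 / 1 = -5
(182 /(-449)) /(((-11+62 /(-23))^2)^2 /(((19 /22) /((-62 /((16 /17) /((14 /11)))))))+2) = 1935380356 /16307859347531341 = 0.00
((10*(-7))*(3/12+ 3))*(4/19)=-910/19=-47.89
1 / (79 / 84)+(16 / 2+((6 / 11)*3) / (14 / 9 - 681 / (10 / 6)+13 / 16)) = 2302603772 / 254171203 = 9.06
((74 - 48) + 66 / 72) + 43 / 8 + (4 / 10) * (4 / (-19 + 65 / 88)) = 6210229 / 192840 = 32.20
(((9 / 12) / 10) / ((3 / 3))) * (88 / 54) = 11 / 90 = 0.12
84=84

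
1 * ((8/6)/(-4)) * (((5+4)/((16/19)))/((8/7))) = -399/128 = -3.12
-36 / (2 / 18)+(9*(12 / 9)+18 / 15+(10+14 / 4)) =-2973 / 10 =-297.30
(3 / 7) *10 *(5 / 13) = 150 / 91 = 1.65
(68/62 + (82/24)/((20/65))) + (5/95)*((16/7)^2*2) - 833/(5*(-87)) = 2945962753/200872560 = 14.67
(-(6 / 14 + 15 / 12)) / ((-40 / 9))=423 / 1120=0.38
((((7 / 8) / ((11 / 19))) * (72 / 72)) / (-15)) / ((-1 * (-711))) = -133 / 938520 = -0.00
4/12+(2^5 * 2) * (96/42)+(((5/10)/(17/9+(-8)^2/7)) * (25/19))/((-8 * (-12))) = 520427101/3549504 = 146.62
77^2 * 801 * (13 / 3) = 20579559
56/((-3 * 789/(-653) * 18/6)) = 36568/7101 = 5.15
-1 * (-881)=881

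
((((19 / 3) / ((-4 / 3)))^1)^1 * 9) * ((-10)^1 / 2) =855 / 4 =213.75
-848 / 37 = -22.92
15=15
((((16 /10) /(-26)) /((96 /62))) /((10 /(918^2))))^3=-37571398479.60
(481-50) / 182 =431 / 182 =2.37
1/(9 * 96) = 1/864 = 0.00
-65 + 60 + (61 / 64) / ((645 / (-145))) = -43049 / 8256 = -5.21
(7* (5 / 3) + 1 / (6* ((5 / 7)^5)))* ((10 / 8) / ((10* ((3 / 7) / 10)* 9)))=183211 / 45000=4.07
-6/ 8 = -3/ 4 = -0.75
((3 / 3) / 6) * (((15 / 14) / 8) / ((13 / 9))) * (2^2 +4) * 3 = 135 / 364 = 0.37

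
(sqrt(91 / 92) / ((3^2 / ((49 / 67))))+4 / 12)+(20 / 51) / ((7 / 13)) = 49 * sqrt(2093) / 27738+379 / 357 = 1.14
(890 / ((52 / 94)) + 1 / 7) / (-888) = -24403 / 13468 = -1.81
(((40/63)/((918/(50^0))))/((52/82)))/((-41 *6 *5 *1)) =-1/1127763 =-0.00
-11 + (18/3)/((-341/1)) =-3757/341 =-11.02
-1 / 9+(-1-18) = -172 / 9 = -19.11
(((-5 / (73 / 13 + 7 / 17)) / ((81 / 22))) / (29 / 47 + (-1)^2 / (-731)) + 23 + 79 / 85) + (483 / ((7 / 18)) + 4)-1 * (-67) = 129634078743613 / 96990592320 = 1336.56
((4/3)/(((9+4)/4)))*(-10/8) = -20/39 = -0.51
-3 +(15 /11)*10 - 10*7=-653 /11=-59.36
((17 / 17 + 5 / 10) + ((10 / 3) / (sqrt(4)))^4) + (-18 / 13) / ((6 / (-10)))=11.52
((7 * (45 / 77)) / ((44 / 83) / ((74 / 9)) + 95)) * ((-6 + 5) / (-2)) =138195 / 6422746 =0.02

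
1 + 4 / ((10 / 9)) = 23 / 5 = 4.60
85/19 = 4.47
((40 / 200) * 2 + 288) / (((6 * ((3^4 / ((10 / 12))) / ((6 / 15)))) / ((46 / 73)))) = 33166 / 266085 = 0.12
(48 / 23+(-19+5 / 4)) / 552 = -1441 / 50784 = -0.03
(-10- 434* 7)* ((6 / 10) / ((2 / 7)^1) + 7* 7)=-778764 / 5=-155752.80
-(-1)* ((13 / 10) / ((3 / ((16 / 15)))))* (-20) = -416 / 45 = -9.24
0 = 0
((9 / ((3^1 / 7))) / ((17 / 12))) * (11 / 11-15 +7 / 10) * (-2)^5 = 6308.89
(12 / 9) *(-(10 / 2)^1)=-6.67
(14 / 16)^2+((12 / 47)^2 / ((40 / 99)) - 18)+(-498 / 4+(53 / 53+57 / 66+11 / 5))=-1069229081 / 7775680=-137.51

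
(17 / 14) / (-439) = -17 / 6146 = -0.00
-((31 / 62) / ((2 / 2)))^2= -1 / 4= -0.25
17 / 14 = 1.21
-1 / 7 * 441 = -63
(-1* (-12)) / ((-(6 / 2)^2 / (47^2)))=-8836 / 3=-2945.33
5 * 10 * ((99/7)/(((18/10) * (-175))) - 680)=-34002.24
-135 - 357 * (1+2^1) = -1206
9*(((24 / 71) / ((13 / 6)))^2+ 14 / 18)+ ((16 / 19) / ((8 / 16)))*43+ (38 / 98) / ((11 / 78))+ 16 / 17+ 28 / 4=13397712993180 / 148318283113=90.33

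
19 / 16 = 1.19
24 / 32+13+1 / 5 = 279 / 20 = 13.95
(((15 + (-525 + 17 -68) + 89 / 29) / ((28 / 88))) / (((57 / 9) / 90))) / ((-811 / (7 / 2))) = 48054600 / 446861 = 107.54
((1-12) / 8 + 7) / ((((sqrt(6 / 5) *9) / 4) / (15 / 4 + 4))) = 17.69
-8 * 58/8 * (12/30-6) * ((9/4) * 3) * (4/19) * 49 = 2148552/95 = 22616.34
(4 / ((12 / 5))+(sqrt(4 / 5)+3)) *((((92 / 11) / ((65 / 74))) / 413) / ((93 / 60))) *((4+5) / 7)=0.11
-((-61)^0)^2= -1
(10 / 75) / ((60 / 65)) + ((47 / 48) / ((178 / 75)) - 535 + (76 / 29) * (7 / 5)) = -1972695953 / 3716640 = -530.77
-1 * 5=-5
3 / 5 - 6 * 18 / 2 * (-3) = 813 / 5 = 162.60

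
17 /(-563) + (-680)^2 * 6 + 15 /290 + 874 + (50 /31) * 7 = 2809349163769 /1012274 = 2775285.31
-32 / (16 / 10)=-20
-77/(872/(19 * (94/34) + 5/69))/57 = -0.08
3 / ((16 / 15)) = 45 / 16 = 2.81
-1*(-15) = 15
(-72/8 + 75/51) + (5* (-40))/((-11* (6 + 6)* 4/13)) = -2923/1122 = -2.61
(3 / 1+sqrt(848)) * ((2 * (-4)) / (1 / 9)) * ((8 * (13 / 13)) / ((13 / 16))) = -36864 * sqrt(53) / 13 -27648 / 13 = -22770.92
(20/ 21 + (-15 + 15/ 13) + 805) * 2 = 432490/ 273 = 1584.21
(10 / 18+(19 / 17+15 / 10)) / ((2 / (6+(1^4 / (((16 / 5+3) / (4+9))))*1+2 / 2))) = 45637 / 3162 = 14.43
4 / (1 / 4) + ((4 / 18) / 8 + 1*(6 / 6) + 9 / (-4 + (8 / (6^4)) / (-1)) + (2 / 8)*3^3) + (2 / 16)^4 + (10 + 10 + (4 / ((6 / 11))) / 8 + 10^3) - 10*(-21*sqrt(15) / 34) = 105*sqrt(15) / 17 + 24940296913 / 23924736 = 1066.37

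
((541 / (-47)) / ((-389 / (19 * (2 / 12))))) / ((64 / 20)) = 51395 / 1755168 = 0.03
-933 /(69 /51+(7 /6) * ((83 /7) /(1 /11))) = -95166 /15659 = -6.08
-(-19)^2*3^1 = -1083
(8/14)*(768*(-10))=-30720/7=-4388.57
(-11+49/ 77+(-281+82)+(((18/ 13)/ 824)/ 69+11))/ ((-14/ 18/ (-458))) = -553988933163/ 4742738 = -116807.83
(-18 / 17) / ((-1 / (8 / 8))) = 18 / 17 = 1.06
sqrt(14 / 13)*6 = 6*sqrt(182) / 13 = 6.23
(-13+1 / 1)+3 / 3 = -11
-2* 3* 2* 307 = -3684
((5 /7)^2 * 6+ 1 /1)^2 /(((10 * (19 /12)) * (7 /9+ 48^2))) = 2138454 /4731374585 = 0.00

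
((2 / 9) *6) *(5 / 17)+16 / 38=788 / 969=0.81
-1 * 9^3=-729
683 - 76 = 607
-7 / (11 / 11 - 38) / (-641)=-7 / 23717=-0.00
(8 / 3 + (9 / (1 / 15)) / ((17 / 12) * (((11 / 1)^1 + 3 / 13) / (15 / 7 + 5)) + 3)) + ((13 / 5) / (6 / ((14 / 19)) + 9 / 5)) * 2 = 29.01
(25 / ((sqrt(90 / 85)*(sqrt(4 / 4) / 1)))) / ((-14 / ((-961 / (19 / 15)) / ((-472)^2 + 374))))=120125*sqrt(34) / 118720056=0.01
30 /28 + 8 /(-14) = 1 /2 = 0.50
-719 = -719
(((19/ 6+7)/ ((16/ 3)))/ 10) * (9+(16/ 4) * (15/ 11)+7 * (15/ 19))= 15921/ 4180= 3.81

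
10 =10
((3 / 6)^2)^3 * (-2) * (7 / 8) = -7 / 256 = -0.03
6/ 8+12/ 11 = 81/ 44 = 1.84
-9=-9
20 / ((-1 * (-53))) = 20 / 53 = 0.38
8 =8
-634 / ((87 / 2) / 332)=-420976 / 87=-4838.80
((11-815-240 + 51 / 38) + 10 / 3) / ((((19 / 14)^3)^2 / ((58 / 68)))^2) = -706152464198525851136 / 36459936661776870153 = -19.37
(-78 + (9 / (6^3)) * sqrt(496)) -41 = -118.07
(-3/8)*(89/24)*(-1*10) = 445/32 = 13.91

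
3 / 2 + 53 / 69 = 313 / 138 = 2.27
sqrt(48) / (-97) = -4 * sqrt(3) / 97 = -0.07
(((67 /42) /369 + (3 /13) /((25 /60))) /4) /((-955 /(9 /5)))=-562283 /2137863000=-0.00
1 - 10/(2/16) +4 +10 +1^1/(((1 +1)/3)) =-127/2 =-63.50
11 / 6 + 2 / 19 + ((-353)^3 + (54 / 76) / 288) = -160464485015 / 3648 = -43986975.06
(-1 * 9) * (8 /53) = -72 /53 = -1.36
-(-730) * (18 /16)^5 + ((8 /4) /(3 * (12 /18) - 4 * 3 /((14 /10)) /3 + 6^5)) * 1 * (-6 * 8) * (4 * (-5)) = 195542919995 /148619264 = 1315.73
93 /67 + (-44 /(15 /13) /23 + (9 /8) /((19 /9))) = 923987 /3513480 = 0.26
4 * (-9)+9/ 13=-35.31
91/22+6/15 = 4.54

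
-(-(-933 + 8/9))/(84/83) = -696287/756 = -921.01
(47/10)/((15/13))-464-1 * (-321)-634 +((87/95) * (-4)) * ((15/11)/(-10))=-24215591/31350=-772.43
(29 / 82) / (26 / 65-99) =-5 / 1394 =-0.00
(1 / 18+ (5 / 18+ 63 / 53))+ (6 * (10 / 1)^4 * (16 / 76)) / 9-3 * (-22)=1481328 / 1007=1471.03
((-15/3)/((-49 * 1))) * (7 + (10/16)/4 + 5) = 1945/1568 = 1.24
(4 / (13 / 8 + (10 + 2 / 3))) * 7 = 672 / 295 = 2.28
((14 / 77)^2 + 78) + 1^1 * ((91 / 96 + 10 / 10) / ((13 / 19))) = 12213529 / 151008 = 80.88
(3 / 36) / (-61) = -1 / 732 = -0.00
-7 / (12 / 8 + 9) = -0.67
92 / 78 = 46 / 39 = 1.18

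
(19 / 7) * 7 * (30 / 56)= 285 / 28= 10.18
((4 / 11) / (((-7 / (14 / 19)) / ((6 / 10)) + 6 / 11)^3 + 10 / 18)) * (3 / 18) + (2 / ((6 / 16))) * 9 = 49300015008 / 1027084009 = 48.00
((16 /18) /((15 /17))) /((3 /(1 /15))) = 136 /6075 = 0.02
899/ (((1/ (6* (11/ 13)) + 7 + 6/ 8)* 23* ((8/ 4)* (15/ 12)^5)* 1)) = 60758016/ 75396875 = 0.81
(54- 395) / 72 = -341 / 72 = -4.74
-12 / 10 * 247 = -1482 / 5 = -296.40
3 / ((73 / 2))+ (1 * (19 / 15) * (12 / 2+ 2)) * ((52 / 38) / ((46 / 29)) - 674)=-6821.04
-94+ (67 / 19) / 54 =-96377 / 1026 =-93.93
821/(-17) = -821/17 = -48.29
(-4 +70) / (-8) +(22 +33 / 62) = 1771 / 124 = 14.28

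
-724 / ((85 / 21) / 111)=-1687644 / 85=-19854.64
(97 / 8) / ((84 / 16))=97 / 42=2.31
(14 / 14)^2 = 1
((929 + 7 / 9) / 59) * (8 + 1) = 8368 / 59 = 141.83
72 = 72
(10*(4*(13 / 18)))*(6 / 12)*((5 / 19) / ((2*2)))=325 / 342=0.95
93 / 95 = 0.98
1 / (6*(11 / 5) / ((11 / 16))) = 5 / 96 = 0.05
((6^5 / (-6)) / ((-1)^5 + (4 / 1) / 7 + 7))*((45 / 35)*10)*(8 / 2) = -233280 / 23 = -10142.61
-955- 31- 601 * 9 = -6395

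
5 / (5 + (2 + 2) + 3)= 5 / 12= 0.42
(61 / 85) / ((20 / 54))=1647 / 850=1.94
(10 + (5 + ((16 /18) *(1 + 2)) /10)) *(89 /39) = 20381 /585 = 34.84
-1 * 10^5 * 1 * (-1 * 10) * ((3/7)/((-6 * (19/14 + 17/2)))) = -500000/69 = -7246.38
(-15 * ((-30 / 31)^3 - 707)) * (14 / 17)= 8744.73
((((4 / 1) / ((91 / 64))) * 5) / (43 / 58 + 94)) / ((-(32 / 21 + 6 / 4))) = -89088 / 1814449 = -0.05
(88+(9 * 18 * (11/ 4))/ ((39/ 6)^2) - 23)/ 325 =12767/ 54925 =0.23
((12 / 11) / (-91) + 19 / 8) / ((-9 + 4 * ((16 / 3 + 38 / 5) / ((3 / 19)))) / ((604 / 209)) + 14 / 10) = 128581785 / 6075875806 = 0.02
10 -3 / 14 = 137 / 14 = 9.79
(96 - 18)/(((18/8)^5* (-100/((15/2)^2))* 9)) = -1664/19683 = -0.08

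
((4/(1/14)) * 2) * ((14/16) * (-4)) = -392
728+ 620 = 1348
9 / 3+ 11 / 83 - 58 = -4554 / 83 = -54.87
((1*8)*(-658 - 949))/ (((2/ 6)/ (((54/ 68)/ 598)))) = -51.22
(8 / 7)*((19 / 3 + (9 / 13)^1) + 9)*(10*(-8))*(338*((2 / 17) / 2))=-29131.65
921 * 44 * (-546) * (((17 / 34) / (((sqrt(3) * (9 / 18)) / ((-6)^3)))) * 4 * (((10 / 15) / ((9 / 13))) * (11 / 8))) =8437420992 * sqrt(3) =14614041842.99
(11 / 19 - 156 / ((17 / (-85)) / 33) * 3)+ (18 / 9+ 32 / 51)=74829287 / 969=77223.21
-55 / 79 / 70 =-11 / 1106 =-0.01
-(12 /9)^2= -16 /9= -1.78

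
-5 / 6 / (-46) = 5 / 276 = 0.02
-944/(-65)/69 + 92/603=327284/901485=0.36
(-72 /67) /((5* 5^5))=-72 /1046875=-0.00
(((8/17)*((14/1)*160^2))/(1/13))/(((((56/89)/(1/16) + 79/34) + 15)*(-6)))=-663470080/49731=-13341.18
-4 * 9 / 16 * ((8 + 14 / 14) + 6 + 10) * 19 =-4275 / 4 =-1068.75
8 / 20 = 0.40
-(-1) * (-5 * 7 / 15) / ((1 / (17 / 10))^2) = -2023 / 300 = -6.74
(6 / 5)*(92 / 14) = 276 / 35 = 7.89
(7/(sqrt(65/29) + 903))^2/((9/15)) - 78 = -65422918438972457/838756441598424 - 2138605*sqrt(1885)/279585480532808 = -78.00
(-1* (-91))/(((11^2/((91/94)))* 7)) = 1183/11374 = 0.10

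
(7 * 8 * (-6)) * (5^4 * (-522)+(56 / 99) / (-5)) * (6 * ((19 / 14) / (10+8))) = 49590017.20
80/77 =1.04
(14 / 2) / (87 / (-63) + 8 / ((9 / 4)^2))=3969 / 113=35.12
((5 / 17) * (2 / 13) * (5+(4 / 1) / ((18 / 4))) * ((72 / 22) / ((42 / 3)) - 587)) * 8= -191567440 / 153153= -1250.82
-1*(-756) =756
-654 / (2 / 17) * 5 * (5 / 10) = -27795 / 2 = -13897.50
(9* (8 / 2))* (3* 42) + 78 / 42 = 31765 / 7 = 4537.86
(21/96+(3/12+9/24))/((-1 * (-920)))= 27/29440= 0.00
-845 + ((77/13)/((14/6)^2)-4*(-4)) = -75340/91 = -827.91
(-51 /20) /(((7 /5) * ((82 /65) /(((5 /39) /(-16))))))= 425 /36736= 0.01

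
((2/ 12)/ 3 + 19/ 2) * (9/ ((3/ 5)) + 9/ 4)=989/ 6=164.83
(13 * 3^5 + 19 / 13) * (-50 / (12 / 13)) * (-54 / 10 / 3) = 308145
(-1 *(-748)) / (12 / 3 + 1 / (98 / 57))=73304 / 449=163.26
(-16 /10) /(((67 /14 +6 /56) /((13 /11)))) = -2912 /7535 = -0.39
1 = 1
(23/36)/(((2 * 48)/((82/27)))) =943/46656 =0.02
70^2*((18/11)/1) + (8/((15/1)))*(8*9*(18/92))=10152504/1265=8025.69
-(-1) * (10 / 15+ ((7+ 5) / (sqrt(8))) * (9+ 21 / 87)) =2 / 3+ 804 * sqrt(2) / 29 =39.87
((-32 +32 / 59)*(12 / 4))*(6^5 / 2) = -21648384 / 59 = -366921.76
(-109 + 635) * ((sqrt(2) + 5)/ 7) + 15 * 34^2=526 * sqrt(2)/ 7 + 124010/ 7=17821.98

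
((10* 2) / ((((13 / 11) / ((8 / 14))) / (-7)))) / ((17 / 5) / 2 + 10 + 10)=-8800 / 2821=-3.12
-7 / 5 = -1.40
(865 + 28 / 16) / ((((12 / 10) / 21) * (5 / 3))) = 72807 / 8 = 9100.88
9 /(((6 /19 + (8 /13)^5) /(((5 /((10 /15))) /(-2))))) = -190473309 /2280280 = -83.53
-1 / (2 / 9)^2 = -20.25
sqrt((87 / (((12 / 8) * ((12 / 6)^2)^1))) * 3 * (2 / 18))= sqrt(174) / 6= 2.20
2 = 2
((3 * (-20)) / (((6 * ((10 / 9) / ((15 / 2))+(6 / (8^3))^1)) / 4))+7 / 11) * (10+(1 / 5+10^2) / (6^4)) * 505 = -1333829715103 / 1050192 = -1270081.77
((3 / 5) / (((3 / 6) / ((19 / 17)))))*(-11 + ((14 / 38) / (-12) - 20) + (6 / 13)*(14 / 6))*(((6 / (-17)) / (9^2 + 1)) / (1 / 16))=2130792 / 770185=2.77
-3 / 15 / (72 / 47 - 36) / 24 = 47 / 194400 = 0.00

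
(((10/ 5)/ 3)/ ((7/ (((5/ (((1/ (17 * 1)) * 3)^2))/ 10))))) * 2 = 578/ 189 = 3.06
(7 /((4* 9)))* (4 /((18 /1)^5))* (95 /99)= 665 /1683605088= 0.00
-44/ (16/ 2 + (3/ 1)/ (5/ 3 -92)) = -5.52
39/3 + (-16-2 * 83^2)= -13781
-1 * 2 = -2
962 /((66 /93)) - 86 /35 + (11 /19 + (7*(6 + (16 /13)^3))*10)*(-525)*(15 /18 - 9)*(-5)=-379679126247271 /32142110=-11812514.06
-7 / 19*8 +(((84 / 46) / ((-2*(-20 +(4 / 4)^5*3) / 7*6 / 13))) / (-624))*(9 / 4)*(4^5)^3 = -23429404040 / 7429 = -3153776.29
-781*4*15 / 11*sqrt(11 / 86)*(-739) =1574070*sqrt(946) / 43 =1125903.46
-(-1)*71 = 71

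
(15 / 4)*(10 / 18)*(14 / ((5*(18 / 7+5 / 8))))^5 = 74049191673856 / 68912248837125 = 1.07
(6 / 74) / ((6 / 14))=7 / 37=0.19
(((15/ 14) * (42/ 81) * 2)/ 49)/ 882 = 5/ 194481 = 0.00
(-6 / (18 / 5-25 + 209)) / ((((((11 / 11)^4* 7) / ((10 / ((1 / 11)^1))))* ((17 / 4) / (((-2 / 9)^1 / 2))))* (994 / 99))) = 36300 / 27738067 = 0.00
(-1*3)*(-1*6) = 18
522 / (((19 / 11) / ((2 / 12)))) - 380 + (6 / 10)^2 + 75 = -120779 / 475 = -254.27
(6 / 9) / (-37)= -2 / 111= -0.02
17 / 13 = 1.31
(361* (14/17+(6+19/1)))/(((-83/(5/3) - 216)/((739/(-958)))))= 585579905/21644094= 27.05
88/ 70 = 44/ 35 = 1.26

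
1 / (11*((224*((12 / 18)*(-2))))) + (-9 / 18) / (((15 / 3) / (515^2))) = -261405763 / 9856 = -26522.50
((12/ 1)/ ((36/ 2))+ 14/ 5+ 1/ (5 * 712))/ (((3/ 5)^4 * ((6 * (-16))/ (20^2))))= -115709375/ 1038096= -111.46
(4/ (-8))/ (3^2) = -1/ 18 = -0.06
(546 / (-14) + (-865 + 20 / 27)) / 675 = -24388 / 18225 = -1.34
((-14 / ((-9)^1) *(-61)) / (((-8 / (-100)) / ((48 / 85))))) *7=-239120 / 51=-4688.63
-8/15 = -0.53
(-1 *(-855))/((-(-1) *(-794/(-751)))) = 642105/794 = 808.70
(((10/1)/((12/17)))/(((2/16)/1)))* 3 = 340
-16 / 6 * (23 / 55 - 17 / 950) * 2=-33464 / 15675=-2.13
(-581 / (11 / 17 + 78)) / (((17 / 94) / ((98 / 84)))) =-27307 / 573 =-47.66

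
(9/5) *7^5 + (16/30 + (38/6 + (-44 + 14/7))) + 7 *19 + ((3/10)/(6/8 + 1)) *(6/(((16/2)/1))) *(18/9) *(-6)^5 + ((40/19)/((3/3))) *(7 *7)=28454.08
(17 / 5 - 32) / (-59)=143 / 295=0.48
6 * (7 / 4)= 21 / 2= 10.50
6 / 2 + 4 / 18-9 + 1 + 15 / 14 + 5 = 163 / 126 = 1.29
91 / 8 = 11.38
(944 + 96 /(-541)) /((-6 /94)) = -23998576 /1623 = -14786.55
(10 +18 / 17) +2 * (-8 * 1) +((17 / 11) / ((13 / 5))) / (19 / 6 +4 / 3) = -4.81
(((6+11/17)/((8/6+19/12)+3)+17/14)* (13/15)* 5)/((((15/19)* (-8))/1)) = -9757241/6083280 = -1.60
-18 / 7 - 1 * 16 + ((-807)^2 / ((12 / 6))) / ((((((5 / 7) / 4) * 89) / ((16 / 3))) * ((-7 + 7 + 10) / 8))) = 1361255326 / 15575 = 87400.02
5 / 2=2.50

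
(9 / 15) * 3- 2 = -1 / 5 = -0.20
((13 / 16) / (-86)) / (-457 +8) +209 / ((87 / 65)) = 8393140171 / 53750688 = 156.15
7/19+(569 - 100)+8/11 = 98250/209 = 470.10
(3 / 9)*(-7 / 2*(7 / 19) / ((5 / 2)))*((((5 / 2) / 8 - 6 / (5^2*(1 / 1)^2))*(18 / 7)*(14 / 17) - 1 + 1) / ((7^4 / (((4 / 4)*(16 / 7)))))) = -348 / 13848625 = -0.00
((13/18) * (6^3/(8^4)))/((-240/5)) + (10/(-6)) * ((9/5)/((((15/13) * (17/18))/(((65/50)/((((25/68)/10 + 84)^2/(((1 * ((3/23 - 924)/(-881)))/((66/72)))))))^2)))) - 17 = -29513786859680460936849412710738417/1736024069837522932859616806912000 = -17.00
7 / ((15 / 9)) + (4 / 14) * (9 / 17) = 2589 / 595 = 4.35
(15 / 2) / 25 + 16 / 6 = 2.97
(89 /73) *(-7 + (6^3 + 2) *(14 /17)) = 261037 /1241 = 210.34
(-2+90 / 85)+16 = 256 / 17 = 15.06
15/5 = 3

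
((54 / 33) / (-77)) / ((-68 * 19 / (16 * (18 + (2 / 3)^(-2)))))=1458 / 273581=0.01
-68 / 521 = -0.13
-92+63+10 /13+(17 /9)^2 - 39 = -67037 /1053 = -63.66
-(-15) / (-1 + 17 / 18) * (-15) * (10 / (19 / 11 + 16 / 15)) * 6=40095000 / 461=86973.97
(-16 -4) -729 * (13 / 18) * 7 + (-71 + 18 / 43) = -324743 / 86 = -3776.08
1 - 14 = -13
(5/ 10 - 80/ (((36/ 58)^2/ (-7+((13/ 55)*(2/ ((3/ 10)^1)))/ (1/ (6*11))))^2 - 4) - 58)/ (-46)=99821500323/ 122447964604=0.82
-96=-96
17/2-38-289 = -318.50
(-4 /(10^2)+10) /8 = 249 /200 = 1.24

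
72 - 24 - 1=47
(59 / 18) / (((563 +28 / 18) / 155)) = 9145 / 10162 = 0.90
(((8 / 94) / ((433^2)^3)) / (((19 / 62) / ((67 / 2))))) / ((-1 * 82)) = -4154 / 241302984675517330597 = -0.00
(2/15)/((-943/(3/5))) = -2/23575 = -0.00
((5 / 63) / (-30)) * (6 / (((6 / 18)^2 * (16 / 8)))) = -1 / 14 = -0.07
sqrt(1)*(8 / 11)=8 / 11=0.73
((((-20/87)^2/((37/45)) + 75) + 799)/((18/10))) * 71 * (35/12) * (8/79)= 225292237100/22124187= 10183.07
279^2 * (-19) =-1478979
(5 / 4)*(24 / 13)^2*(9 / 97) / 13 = 6480 / 213109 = 0.03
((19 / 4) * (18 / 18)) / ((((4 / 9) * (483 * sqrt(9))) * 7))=19 / 18032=0.00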